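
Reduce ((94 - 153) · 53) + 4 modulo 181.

135

94 - 153 = -59 ≡ 122 (mod 181)
122 · 53 = 6466 ≡ 131 (mod 181)
131 + 4 = 135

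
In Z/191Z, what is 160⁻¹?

154

By the extended Euclidean algorithm:
191 = 1·160 + 31
160 = 5·31 + 5
31 = 6·5 + 1
5 = 5·1 + 0
gcd(160, 191) = 1, so the inverse exists.
Back-substitute for 1:
1 = 1·31 − 6·5
  = −6·160 + 31·31
  = 31·191 − 37·160
So 160⁻¹ ≡ −37 ≡ 154 (mod 191).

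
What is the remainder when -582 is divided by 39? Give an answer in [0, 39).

-582 = -15×39 + 3, so -582 ≡ 3 (mod 39).

3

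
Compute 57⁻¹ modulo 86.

83

86 = 1×57 + 29
57 = 1×29 + 28
29 = 1×28 + 1
28 = 28×1 + 0
gcd(57, 86) = 1, so the inverse exists.
Bézout: 1 = 2×86 − 3×57.
So 57⁻¹ ≡ −3 ≡ 83 (mod 86).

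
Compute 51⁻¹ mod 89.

By the extended Euclidean algorithm:
89 = 1×51 + 38
51 = 1×38 + 13
38 = 2×13 + 12
13 = 1×12 + 1
12 = 12×1 + 0
gcd(51, 89) = 1, so the inverse exists.
Back-substitute for 1:
1 = 1×13 − 1×12
  = −1×38 + 3×13
  = 3×51 − 4×38
  = −4×89 + 7×51
So 51⁻¹ ≡ 7 (mod 89).

7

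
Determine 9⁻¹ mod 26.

26 = 2·9 + 8
9 = 1·8 + 1
8 = 8·1 + 0
gcd(9, 26) = 1, so the inverse exists.
Back-substitute for 1:
1 = 1·9 − 1·8
  = −1·26 + 3·9
So 9⁻¹ ≡ 3 (mod 26).

3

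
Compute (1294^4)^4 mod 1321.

90

(1294)^4 ≡ 399 (mod 1321)
(399)^4 ≡ 90 (mod 1321)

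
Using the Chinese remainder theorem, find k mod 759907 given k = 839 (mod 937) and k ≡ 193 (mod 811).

937⁻¹ mod 811: 937*457 ≡ 1 (mod 811), so 937⁻¹ ≡ 457.
k = 839 + 937*((193 − 839)*457 mod 811) = 839 + 937*793 = 743880.

743880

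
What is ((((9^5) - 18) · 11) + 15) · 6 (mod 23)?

(9)^5 ≡ 8 (mod 23)
8 - 18 = -10 ≡ 13 (mod 23)
13 · 11 = 143 ≡ 5 (mod 23)
5 + 15 = 20
20 · 6 = 120 ≡ 5 (mod 23)

5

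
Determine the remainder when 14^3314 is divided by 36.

Using repeated squaring:
14^1 ≡ 14 (mod 36)
14^2 ≡ 14^2 = 196 ≡ 16 (mod 36)
14^4 ≡ 16^2 = 256 ≡ 4 (mod 36)
14^8 ≡ 4^2 = 16 (mod 36)
14^16 ≡ 16^2 = 256 ≡ 4 (mod 36)
14^32 ≡ 4^2 = 16 (mod 36)
14^64 ≡ 16^2 = 256 ≡ 4 (mod 36)
14^128 ≡ 4^2 = 16 (mod 36)
14^256 ≡ 16^2 = 256 ≡ 4 (mod 36)
14^512 ≡ 4^2 = 16 (mod 36)
14^1024 ≡ 16^2 = 256 ≡ 4 (mod 36)
14^2048 ≡ 4^2 = 16 (mod 36)
14^3314 = 14^2048 · 14^1024 · 14^128 · 14^64 · 14^32 · 14^16 · 14^2 ≡ 16 · 4 · 16 · 4 · 16 · 4 · 16 (mod 36).
Accumulate the product:
16 · 4 = 64 ≡ 28
28 · 16 = 448 ≡ 16
16 · 4 = 64 ≡ 28
28 · 16 = 448 ≡ 16
16 · 4 = 64 ≡ 28
28 · 16 = 448 ≡ 16

16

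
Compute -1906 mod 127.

126

-1906 = -16×127 + 126, so -1906 ≡ 126 (mod 127).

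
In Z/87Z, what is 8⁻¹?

Apply the Euclidean algorithm and back-substitute:
87 = 10·8 + 7
8 = 1·7 + 1
7 = 7·1 + 0
gcd(8, 87) = 1, so the inverse exists.
Bézout: 1 = −1·87 + 11·8.
So 8⁻¹ ≡ 11 (mod 87).

11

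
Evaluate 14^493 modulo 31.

28

Compute successive squares:
493 in binary is 111101101, i.e. 493 = 256 + 128 + 64 + 32 + 8 + 4 + 1.
14^1 ≡ 14 (mod 31)
14^2 ≡ 14^2 = 196 ≡ 10 (mod 31)
14^4 ≡ 10^2 = 100 ≡ 7 (mod 31)
14^8 ≡ 7^2 = 49 ≡ 18 (mod 31)
14^16 ≡ 18^2 = 324 ≡ 14 (mod 31)
14^32 ≡ 14^2 = 196 ≡ 10 (mod 31)
14^64 ≡ 10^2 = 100 ≡ 7 (mod 31)
14^128 ≡ 7^2 = 49 ≡ 18 (mod 31)
14^256 ≡ 18^2 = 324 ≡ 14 (mod 31)
14^493 = 14^256 × 14^128 × 14^64 × 14^32 × 14^8 × 14^4 × 14^1 ≡ 14 × 18 × 7 × 10 × 18 × 7 × 14 (mod 31).
Accumulate the product:
14 × 18 = 252 ≡ 4
4 × 7 = 28
28 × 10 = 280 ≡ 1
1 × 18 = 18
18 × 7 = 126 ≡ 2
2 × 14 = 28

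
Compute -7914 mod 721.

17

-7914 = -11·721 + 17, so -7914 ≡ 17 (mod 721).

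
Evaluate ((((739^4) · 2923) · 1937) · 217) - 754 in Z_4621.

(739)^4 ≡ 3636 (mod 4621)
3636 · 2923 = 10628028 ≡ 4349 (mod 4621)
4349 · 1937 = 8424013 ≡ 4551 (mod 4621)
4551 · 217 = 987567 ≡ 3294 (mod 4621)
3294 - 754 = 2540

2540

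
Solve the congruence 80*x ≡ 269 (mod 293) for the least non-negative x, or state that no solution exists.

gcd(80, 293) = 1, so a unique solution mod 293 exists.
80⁻¹ ≡ 11 (mod 293).
x ≡ 11*269 ≡ 29 (mod 293).

29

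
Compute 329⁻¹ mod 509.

509 = 1×329 + 180
329 = 1×180 + 149
180 = 1×149 + 31
149 = 4×31 + 25
31 = 1×25 + 6
25 = 4×6 + 1
6 = 6×1 + 0
gcd(329, 509) = 1, so the inverse exists.
Back-substitute for 1:
1 = 1×25 − 4×6
  = −4×31 + 5×25
  = 5×149 − 24×31
  = −24×180 + 29×149
  = 29×329 − 53×180
  = −53×509 + 82×329
So 329⁻¹ ≡ 82 (mod 509).

82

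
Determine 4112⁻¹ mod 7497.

2609

Apply the Euclidean algorithm and back-substitute:
7497 = 1·4112 + 3385
4112 = 1·3385 + 727
3385 = 4·727 + 477
727 = 1·477 + 250
477 = 1·250 + 227
250 = 1·227 + 23
227 = 9·23 + 20
23 = 1·20 + 3
20 = 6·3 + 2
3 = 1·2 + 1
2 = 2·1 + 0
gcd(4112, 7497) = 1, so the inverse exists.
Bézout: 1 = −1431·7497 + 2609·4112.
So 4112⁻¹ ≡ 2609 (mod 7497).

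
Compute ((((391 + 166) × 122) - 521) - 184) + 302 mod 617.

391 + 166 = 557
557 × 122 = 67954 ≡ 84 (mod 617)
84 - 521 = -437 ≡ 180 (mod 617)
180 - 184 = -4 ≡ 613 (mod 617)
613 + 302 = 915 ≡ 298 (mod 617)

298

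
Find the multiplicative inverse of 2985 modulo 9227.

7904

Apply the Euclidean algorithm and back-substitute:
9227 = 3*2985 + 272
2985 = 10*272 + 265
272 = 1*265 + 7
265 = 37*7 + 6
7 = 1*6 + 1
6 = 6*1 + 0
gcd(2985, 9227) = 1, so the inverse exists.
Back-substitute for 1:
1 = 1*7 − 1*6
  = −1*265 + 38*7
  = 38*272 − 39*265
  = −39*2985 + 428*272
  = 428*9227 − 1323*2985
So 2985⁻¹ ≡ −1323 ≡ 7904 (mod 9227).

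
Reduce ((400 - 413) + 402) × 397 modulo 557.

144

400 - 413 = -13 ≡ 544 (mod 557)
544 + 402 = 946 ≡ 389 (mod 557)
389 × 397 = 154433 ≡ 144 (mod 557)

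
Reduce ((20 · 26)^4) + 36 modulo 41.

20 · 26 = 520 ≡ 28 (mod 41)
(28)^4 ≡ 25 (mod 41)
25 + 36 = 61 ≡ 20 (mod 41)

20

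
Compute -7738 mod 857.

832

-7738 = -10·857 + 832, so -7738 ≡ 832 (mod 857).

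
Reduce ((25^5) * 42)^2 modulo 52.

(25)^5 ≡ 25 (mod 52)
25 * 42 = 1050 ≡ 10 (mod 52)
(10)^2 ≡ 48 (mod 52)

48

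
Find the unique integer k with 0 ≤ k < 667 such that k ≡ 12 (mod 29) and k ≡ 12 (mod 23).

29⁻¹ mod 23: 29*4 ≡ 1 (mod 23), so 29⁻¹ ≡ 4.
k = 12 + 29*((12 − 12)*4 mod 23) = 12 + 29*0 = 12.
Check: 12 mod 29 = 12, 12 mod 23 = 12. ✓

12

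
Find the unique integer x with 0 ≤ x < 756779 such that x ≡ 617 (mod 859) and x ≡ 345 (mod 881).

859⁻¹ mod 881: 859×40 ≡ 1 (mod 881), so 859⁻¹ ≡ 40.
x = 617 + 859×((345 − 617)×40 mod 881) = 617 + 859×573 = 492824.
Check: 492824 mod 859 = 617, 492824 mod 881 = 345. ✓

492824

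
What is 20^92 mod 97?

By square-and-multiply:
92 in binary is 1011100, i.e. 92 = 64 + 16 + 8 + 4.
20^1 ≡ 20 (mod 97)
20^2 ≡ 20^2 = 400 ≡ 12 (mod 97)
20^4 ≡ 12^2 = 144 ≡ 47 (mod 97)
20^8 ≡ 47^2 = 2209 ≡ 75 (mod 97)
20^16 ≡ 75^2 = 5625 ≡ 96 (mod 97)
20^32 ≡ 96^2 = 9216 ≡ 1 (mod 97)
20^64 ≡ 1^2 = 1 (mod 97)
20^92 = 20^64 · 20^16 · 20^8 · 20^4 ≡ 1 · 96 · 75 · 47 (mod 97).
Accumulate the product:
1 · 96 = 96
96 · 75 = 7200 ≡ 22
22 · 47 = 1034 ≡ 64

64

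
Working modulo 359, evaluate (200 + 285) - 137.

200 + 285 = 485 ≡ 126 (mod 359)
126 - 137 = -11 ≡ 348 (mod 359)

348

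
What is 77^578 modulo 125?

Using repeated squaring:
578 in binary is 1001000010, i.e. 578 = 512 + 64 + 2.
77^1 ≡ 77 (mod 125)
77^2 ≡ 77^2 = 5929 ≡ 54 (mod 125)
77^4 ≡ 54^2 = 2916 ≡ 41 (mod 125)
77^8 ≡ 41^2 = 1681 ≡ 56 (mod 125)
77^16 ≡ 56^2 = 3136 ≡ 11 (mod 125)
77^32 ≡ 11^2 = 121 (mod 125)
77^64 ≡ 121^2 = 14641 ≡ 16 (mod 125)
77^128 ≡ 16^2 = 256 ≡ 6 (mod 125)
77^256 ≡ 6^2 = 36 (mod 125)
77^512 ≡ 36^2 = 1296 ≡ 46 (mod 125)
77^578 = 77^512 * 77^64 * 77^2 ≡ 46 * 16 * 54 (mod 125).
Accumulate the product:
46 * 16 = 736 ≡ 111
111 * 54 = 5994 ≡ 119

119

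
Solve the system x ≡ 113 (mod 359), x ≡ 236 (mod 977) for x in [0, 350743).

359⁻¹ mod 977: 359·596 ≡ 1 (mod 977), so 359⁻¹ ≡ 596.
x = 113 + 359·((236 − 113)·596 mod 977) = 113 + 359·33 = 11960.

11960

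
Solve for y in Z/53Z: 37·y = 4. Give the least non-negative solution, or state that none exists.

13

gcd(37, 53) = 1, so a unique solution mod 53 exists.
37⁻¹ ≡ 43 (mod 53).
y ≡ 43·4 ≡ 13 (mod 53).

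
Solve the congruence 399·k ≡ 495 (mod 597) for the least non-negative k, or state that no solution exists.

gcd(399, 597) = 3, and 3 | 495, so solutions exist.
Divide through by 3: 133·k ≡ 165 mod 199.
133⁻¹ ≡ 3 (mod 199).
k ≡ 3·165 ≡ 97 (mod 199).
The smallest non-negative solution is k = 97.

97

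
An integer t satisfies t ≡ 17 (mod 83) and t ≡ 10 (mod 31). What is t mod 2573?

83⁻¹ mod 31: 83*3 ≡ 1 (mod 31), so 83⁻¹ ≡ 3.
t = 17 + 83*((10 − 17)*3 mod 31) = 17 + 83*10 = 847.
Check: 847 mod 83 = 17, 847 mod 31 = 10. ✓

847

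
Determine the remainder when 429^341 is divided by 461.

243

341 in binary is 101010101, i.e. 341 = 256 + 64 + 16 + 4 + 1.
429^1 ≡ 429 (mod 461)
429^2 ≡ 429^2 = 184041 ≡ 102 (mod 461)
429^4 ≡ 102^2 = 10404 ≡ 262 (mod 461)
429^8 ≡ 262^2 = 68644 ≡ 416 (mod 461)
429^16 ≡ 416^2 = 173056 ≡ 181 (mod 461)
429^32 ≡ 181^2 = 32761 ≡ 30 (mod 461)
429^64 ≡ 30^2 = 900 ≡ 439 (mod 461)
429^128 ≡ 439^2 = 192721 ≡ 23 (mod 461)
429^256 ≡ 23^2 = 529 ≡ 68 (mod 461)
429^341 = 429^256 · 429^64 · 429^16 · 429^4 · 429^1 ≡ 68 · 439 · 181 · 262 · 429 (mod 461).
Accumulate the product:
68 · 439 = 29852 ≡ 348
348 · 181 = 62988 ≡ 292
292 · 262 = 76504 ≡ 439
439 · 429 = 188331 ≡ 243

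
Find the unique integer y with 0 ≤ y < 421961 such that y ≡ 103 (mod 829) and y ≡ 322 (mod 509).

829⁻¹ mod 509: 829×272 ≡ 1 (mod 509), so 829⁻¹ ≡ 272.
y = 103 + 829×((322 − 103)×272 mod 509) = 103 + 829×15 = 12538.

12538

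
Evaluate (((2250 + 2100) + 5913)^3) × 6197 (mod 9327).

9048

2250 + 2100 = 4350
4350 + 5913 = 10263 ≡ 936 (mod 9327)
(936)^3 ≡ 5343 (mod 9327)
5343 × 6197 = 33110571 ≡ 9048 (mod 9327)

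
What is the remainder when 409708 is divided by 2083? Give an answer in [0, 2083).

409708 = 196·2083 + 1440, so 409708 ≡ 1440 (mod 2083).

1440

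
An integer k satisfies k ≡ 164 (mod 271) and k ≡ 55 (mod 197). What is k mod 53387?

30787

271⁻¹ mod 197: 271×8 ≡ 1 (mod 197), so 271⁻¹ ≡ 8.
k = 164 + 271×((55 − 164)×8 mod 197) = 164 + 271×113 = 30787.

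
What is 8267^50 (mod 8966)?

8267^1 ≡ 8267 (mod 8966)
8267^2 ≡ 8267^2 = 68343289 ≡ 4437 (mod 8966)
8267^4 ≡ 4437^2 = 19686969 ≡ 6599 (mod 8966)
8267^8 ≡ 6599^2 = 43546801 ≡ 7905 (mod 8966)
8267^16 ≡ 7905^2 = 62489025 ≡ 4971 (mod 8966)
8267^32 ≡ 4971^2 = 24710841 ≡ 545 (mod 8966)
8267^50 = 8267^32 * 8267^16 * 8267^2 ≡ 545 * 4971 * 4437 (mod 8966).
Accumulate the product:
545 * 4971 = 2709195 ≡ 1463
1463 * 4437 = 6491331 ≡ 8913

8913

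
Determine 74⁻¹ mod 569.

223

569 = 7·74 + 51
74 = 1·51 + 23
51 = 2·23 + 5
23 = 4·5 + 3
5 = 1·3 + 2
3 = 1·2 + 1
2 = 2·1 + 0
gcd(74, 569) = 1, so the inverse exists.
Back-substitute for 1:
1 = 1·3 − 1·2
  = −1·5 + 2·3
  = 2·23 − 9·5
  = −9·51 + 20·23
  = 20·74 − 29·51
  = −29·569 + 223·74
So 74⁻¹ ≡ 223 (mod 569).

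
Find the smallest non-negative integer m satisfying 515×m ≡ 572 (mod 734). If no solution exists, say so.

gcd(515, 734) = 1, so a unique solution mod 734 exists.
515⁻¹ ≡ 429 (mod 734).
m ≡ 429×572 ≡ 232 (mod 734).

232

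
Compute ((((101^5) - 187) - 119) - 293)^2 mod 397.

14

(101)^5 ≡ 313 (mod 397)
313 - 187 = 126
126 - 119 = 7
7 - 293 = -286 ≡ 111 (mod 397)
(111)^2 ≡ 14 (mod 397)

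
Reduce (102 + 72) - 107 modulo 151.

102 + 72 = 174 ≡ 23 (mod 151)
23 - 107 = -84 ≡ 67 (mod 151)

67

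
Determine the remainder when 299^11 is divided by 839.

11 in binary is 1011, i.e. 11 = 8 + 2 + 1.
299^1 ≡ 299 (mod 839)
299^2 ≡ 299^2 = 89401 ≡ 467 (mod 839)
299^4 ≡ 467^2 = 218089 ≡ 788 (mod 839)
299^8 ≡ 788^2 = 620944 ≡ 84 (mod 839)
299^11 = 299^8 * 299^2 * 299^1 ≡ 84 * 467 * 299 (mod 839).
Accumulate the product:
84 * 467 = 39228 ≡ 634
634 * 299 = 189566 ≡ 791

791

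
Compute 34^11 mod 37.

9

Compute successive squares:
11 in binary is 1011, i.e. 11 = 8 + 2 + 1.
34^1 ≡ 34 (mod 37)
34^2 ≡ 34^2 = 1156 ≡ 9 (mod 37)
34^4 ≡ 9^2 = 81 ≡ 7 (mod 37)
34^8 ≡ 7^2 = 49 ≡ 12 (mod 37)
34^11 = 34^8 × 34^2 × 34^1 ≡ 12 × 9 × 34 (mod 37).
Accumulate the product:
12 × 9 = 108 ≡ 34
34 × 34 = 1156 ≡ 9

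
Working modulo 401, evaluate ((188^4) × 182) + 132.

261

(188)^4 ≡ 329 (mod 401)
329 × 182 = 59878 ≡ 129 (mod 401)
129 + 132 = 261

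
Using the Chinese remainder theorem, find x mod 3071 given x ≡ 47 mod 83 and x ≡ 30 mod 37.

83⁻¹ mod 37: 83*33 ≡ 1 (mod 37), so 83⁻¹ ≡ 33.
x = 47 + 83*((30 − 47)*33 mod 37) = 47 + 83*31 = 2620.

2620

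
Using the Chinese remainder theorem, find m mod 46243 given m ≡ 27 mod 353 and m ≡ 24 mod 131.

353⁻¹ mod 131: 353×36 ≡ 1 (mod 131), so 353⁻¹ ≡ 36.
m = 27 + 353×((24 − 27)×36 mod 131) = 27 + 353×23 = 8146.

8146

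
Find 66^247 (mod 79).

24

By square-and-multiply:
247 in binary is 11110111, i.e. 247 = 128 + 64 + 32 + 16 + 4 + 2 + 1.
66^1 ≡ 66 (mod 79)
66^2 ≡ 66^2 = 4356 ≡ 11 (mod 79)
66^4 ≡ 11^2 = 121 ≡ 42 (mod 79)
66^8 ≡ 42^2 = 1764 ≡ 26 (mod 79)
66^16 ≡ 26^2 = 676 ≡ 44 (mod 79)
66^32 ≡ 44^2 = 1936 ≡ 40 (mod 79)
66^64 ≡ 40^2 = 1600 ≡ 20 (mod 79)
66^128 ≡ 20^2 = 400 ≡ 5 (mod 79)
66^247 = 66^128 × 66^64 × 66^32 × 66^16 × 66^4 × 66^2 × 66^1 ≡ 5 × 20 × 40 × 44 × 42 × 11 × 66 (mod 79).
Accumulate the product:
5 × 20 = 100 ≡ 21
21 × 40 = 840 ≡ 50
50 × 44 = 2200 ≡ 67
67 × 42 = 2814 ≡ 49
49 × 11 = 539 ≡ 65
65 × 66 = 4290 ≡ 24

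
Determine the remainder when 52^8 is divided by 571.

By square-and-multiply:
52^1 ≡ 52 (mod 571)
52^2 ≡ 52^2 = 2704 ≡ 420 (mod 571)
52^4 ≡ 420^2 = 176400 ≡ 532 (mod 571)
52^8 ≡ 532^2 = 283024 ≡ 379 (mod 571)
So 52^8 ≡ 379 (mod 571).

379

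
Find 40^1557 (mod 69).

34

1557 in binary is 11000010101, i.e. 1557 = 1024 + 512 + 16 + 4 + 1.
40^1 ≡ 40 (mod 69)
40^2 ≡ 40^2 = 1600 ≡ 13 (mod 69)
40^4 ≡ 13^2 = 169 ≡ 31 (mod 69)
40^8 ≡ 31^2 = 961 ≡ 64 (mod 69)
40^16 ≡ 64^2 = 4096 ≡ 25 (mod 69)
40^32 ≡ 25^2 = 625 ≡ 4 (mod 69)
40^64 ≡ 4^2 = 16 (mod 69)
40^128 ≡ 16^2 = 256 ≡ 49 (mod 69)
40^256 ≡ 49^2 = 2401 ≡ 55 (mod 69)
40^512 ≡ 55^2 = 3025 ≡ 58 (mod 69)
40^1024 ≡ 58^2 = 3364 ≡ 52 (mod 69)
40^1557 = 40^1024 × 40^512 × 40^16 × 40^4 × 40^1 ≡ 52 × 58 × 25 × 31 × 40 (mod 69).
Accumulate the product:
52 × 58 = 3016 ≡ 49
49 × 25 = 1225 ≡ 52
52 × 31 = 1612 ≡ 25
25 × 40 = 1000 ≡ 34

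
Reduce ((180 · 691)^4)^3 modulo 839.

281

180 · 691 = 124380 ≡ 208 (mod 839)
(208)^4 ≡ 773 (mod 839)
(773)^3 ≡ 281 (mod 839)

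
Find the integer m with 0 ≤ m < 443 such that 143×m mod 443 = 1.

443 = 3*143 + 14
143 = 10*14 + 3
14 = 4*3 + 2
3 = 1*2 + 1
2 = 2*1 + 0
gcd(143, 443) = 1, so the inverse exists.
Back-substitute for 1:
1 = 1*3 − 1*2
  = −1*14 + 5*3
  = 5*143 − 51*14
  = −51*443 + 158*143
So 143⁻¹ ≡ 158 (mod 443).

158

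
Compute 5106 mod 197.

181

5106 = 25×197 + 181, so 5106 ≡ 181 (mod 197).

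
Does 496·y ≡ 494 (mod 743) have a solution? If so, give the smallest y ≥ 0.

741

gcd(496, 743) = 1, so a unique solution mod 743 exists.
496⁻¹ ≡ 373 (mod 743).
y ≡ 373·494 ≡ 741 (mod 743).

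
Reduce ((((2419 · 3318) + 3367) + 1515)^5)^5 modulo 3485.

2419 · 3318 = 8026242 ≡ 287 (mod 3485)
287 + 3367 = 3654 ≡ 169 (mod 3485)
169 + 1515 = 1684
(1684)^5 ≡ 1514 (mod 3485)
(1514)^5 ≡ 1684 (mod 3485)

1684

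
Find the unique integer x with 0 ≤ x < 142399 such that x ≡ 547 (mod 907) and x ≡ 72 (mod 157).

33199

907⁻¹ mod 157: 907·148 ≡ 1 (mod 157), so 907⁻¹ ≡ 148.
x = 547 + 907·((72 − 547)·148 mod 157) = 547 + 907·36 = 33199.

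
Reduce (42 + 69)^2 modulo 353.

42 + 69 = 111
(111)^2 ≡ 319 (mod 353)

319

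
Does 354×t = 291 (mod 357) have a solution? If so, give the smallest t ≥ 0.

22

gcd(354, 357) = 3, and 3 | 291, so solutions exist.
Divide through by 3: 118×t ≡ 97 (mod 119).
118⁻¹ ≡ 118 (mod 119).
t ≡ 118×97 ≡ 22 (mod 119).
The smallest non-negative solution is t = 22.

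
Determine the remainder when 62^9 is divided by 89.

Using repeated squaring:
9 in binary is 1001, i.e. 9 = 8 + 1.
62^1 ≡ 62 (mod 89)
62^2 ≡ 62^2 = 3844 ≡ 17 (mod 89)
62^4 ≡ 17^2 = 289 ≡ 22 (mod 89)
62^8 ≡ 22^2 = 484 ≡ 39 (mod 89)
62^9 = 62^8 × 62^1 ≡ 39 × 62 (mod 89).
39 × 62 = 2418 ≡ 15 (mod 89).

15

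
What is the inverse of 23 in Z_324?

324 = 14·23 + 2
23 = 11·2 + 1
2 = 2·1 + 0
gcd(23, 324) = 1, so the inverse exists.
Bézout: 1 = −11·324 + 155·23.
So 23⁻¹ ≡ 155 (mod 324).

155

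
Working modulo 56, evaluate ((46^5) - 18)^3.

48

(46)^5 ≡ 16 (mod 56)
16 - 18 = -2 ≡ 54 (mod 56)
(54)^3 ≡ 48 (mod 56)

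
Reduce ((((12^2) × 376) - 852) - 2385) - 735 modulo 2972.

2620

(12)^2 ≡ 144 (mod 2972)
144 × 376 = 54144 ≡ 648 (mod 2972)
648 - 852 = -204 ≡ 2768 (mod 2972)
2768 - 2385 = 383
383 - 735 = -352 ≡ 2620 (mod 2972)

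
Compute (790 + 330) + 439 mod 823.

736

790 + 330 = 1120 ≡ 297 (mod 823)
297 + 439 = 736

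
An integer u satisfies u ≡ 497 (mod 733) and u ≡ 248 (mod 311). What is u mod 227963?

48142

733⁻¹ mod 311: 733×297 ≡ 1 (mod 311), so 733⁻¹ ≡ 297.
u = 497 + 733×((248 − 497)×297 mod 311) = 497 + 733×65 = 48142.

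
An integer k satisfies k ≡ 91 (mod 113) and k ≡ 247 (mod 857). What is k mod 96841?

42240

113⁻¹ mod 857: 113·766 ≡ 1 (mod 857), so 113⁻¹ ≡ 766.
k = 91 + 113·((247 − 91)·766 mod 857) = 91 + 113·373 = 42240.
Check: 42240 mod 113 = 91, 42240 mod 857 = 247. ✓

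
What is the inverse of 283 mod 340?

167

Run the extended Euclidean algorithm:
340 = 1×283 + 57
283 = 4×57 + 55
57 = 1×55 + 2
55 = 27×2 + 1
2 = 2×1 + 0
gcd(283, 340) = 1, so the inverse exists.
Back-substitute for 1:
1 = 1×55 − 27×2
  = −27×57 + 28×55
  = 28×283 − 139×57
  = −139×340 + 167×283
So 283⁻¹ ≡ 167 (mod 340).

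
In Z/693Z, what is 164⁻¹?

131

Apply the Euclidean algorithm and back-substitute:
693 = 4*164 + 37
164 = 4*37 + 16
37 = 2*16 + 5
16 = 3*5 + 1
5 = 5*1 + 0
gcd(164, 693) = 1, so the inverse exists.
Back-substitute for 1:
1 = 1*16 − 3*5
  = −3*37 + 7*16
  = 7*164 − 31*37
  = −31*693 + 131*164
So 164⁻¹ ≡ 131 (mod 693).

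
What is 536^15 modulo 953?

697

By square-and-multiply:
536^1 ≡ 536 (mod 953)
536^2 ≡ 536^2 = 287296 ≡ 443 (mod 953)
536^4 ≡ 443^2 = 196249 ≡ 884 (mod 953)
536^8 ≡ 884^2 = 781456 ≡ 949 (mod 953)
536^15 = 536^8 * 536^4 * 536^2 * 536^1 ≡ 949 * 884 * 443 * 536 (mod 953).
Accumulate the product:
949 * 884 = 838916 ≡ 276
276 * 443 = 122268 ≡ 284
284 * 536 = 152224 ≡ 697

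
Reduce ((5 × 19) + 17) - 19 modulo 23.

5 × 19 = 95 ≡ 3 (mod 23)
3 + 17 = 20
20 - 19 = 1

1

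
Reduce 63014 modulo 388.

158

63014 = 162×388 + 158, so 63014 ≡ 158 (mod 388).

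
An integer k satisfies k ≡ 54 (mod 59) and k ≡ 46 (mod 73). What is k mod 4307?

703

59⁻¹ mod 73: 59·26 ≡ 1 (mod 73), so 59⁻¹ ≡ 26.
k = 54 + 59·((46 − 54)·26 mod 73) = 54 + 59·11 = 703.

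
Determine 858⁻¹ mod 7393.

6247

By the extended Euclidean algorithm:
7393 = 8*858 + 529
858 = 1*529 + 329
529 = 1*329 + 200
329 = 1*200 + 129
200 = 1*129 + 71
129 = 1*71 + 58
71 = 1*58 + 13
58 = 4*13 + 6
13 = 2*6 + 1
6 = 6*1 + 0
gcd(858, 7393) = 1, so the inverse exists.
Back-substitute for 1:
1 = 1*13 − 2*6
  = −2*58 + 9*13
  = 9*71 − 11*58
  = −11*129 + 20*71
  = 20*200 − 31*129
  = −31*329 + 51*200
  = 51*529 − 82*329
  = −82*858 + 133*529
  = 133*7393 − 1146*858
So 858⁻¹ ≡ −1146 ≡ 6247 (mod 7393).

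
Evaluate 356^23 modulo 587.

23 in binary is 10111, i.e. 23 = 16 + 4 + 2 + 1.
356^1 ≡ 356 (mod 587)
356^2 ≡ 356^2 = 126736 ≡ 531 (mod 587)
356^4 ≡ 531^2 = 281961 ≡ 201 (mod 587)
356^8 ≡ 201^2 = 40401 ≡ 485 (mod 587)
356^16 ≡ 485^2 = 235225 ≡ 425 (mod 587)
356^23 = 356^16 * 356^4 * 356^2 * 356^1 ≡ 425 * 201 * 531 * 356 (mod 587).
Accumulate the product:
425 * 201 = 85425 ≡ 310
310 * 531 = 164610 ≡ 250
250 * 356 = 89000 ≡ 363

363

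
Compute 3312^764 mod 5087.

4917

By square-and-multiply:
3312^1 ≡ 3312 (mod 5087)
3312^2 ≡ 3312^2 = 10969344 ≡ 1772 (mod 5087)
3312^4 ≡ 1772^2 = 3139984 ≡ 1305 (mod 5087)
3312^8 ≡ 1305^2 = 1703025 ≡ 3967 (mod 5087)
3312^16 ≡ 3967^2 = 15737089 ≡ 2998 (mod 5087)
3312^32 ≡ 2998^2 = 8988004 ≡ 4362 (mod 5087)
3312^64 ≡ 4362^2 = 19027044 ≡ 1664 (mod 5087)
3312^128 ≡ 1664^2 = 2768896 ≡ 1568 (mod 5087)
3312^256 ≡ 1568^2 = 2458624 ≡ 1603 (mod 5087)
3312^512 ≡ 1603^2 = 2569609 ≡ 674 (mod 5087)
3312^764 = 3312^512 × 3312^128 × 3312^64 × 3312^32 × 3312^16 × 3312^8 × 3312^4 ≡ 674 × 1568 × 1664 × 4362 × 2998 × 3967 × 1305 (mod 5087).
Accumulate the product:
674 × 1568 = 1056832 ≡ 3823
3823 × 1664 = 6361472 ≡ 2722
2722 × 4362 = 11873364 ≡ 306
306 × 2998 = 917388 ≡ 1728
1728 × 3967 = 6854976 ≡ 2787
2787 × 1305 = 3637035 ≡ 4917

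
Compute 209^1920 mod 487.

391

By square-and-multiply:
209^1 ≡ 209 (mod 487)
209^2 ≡ 209^2 = 43681 ≡ 338 (mod 487)
209^4 ≡ 338^2 = 114244 ≡ 286 (mod 487)
209^8 ≡ 286^2 = 81796 ≡ 467 (mod 487)
209^16 ≡ 467^2 = 218089 ≡ 400 (mod 487)
209^32 ≡ 400^2 = 160000 ≡ 264 (mod 487)
209^64 ≡ 264^2 = 69696 ≡ 55 (mod 487)
209^128 ≡ 55^2 = 3025 ≡ 103 (mod 487)
209^256 ≡ 103^2 = 10609 ≡ 382 (mod 487)
209^512 ≡ 382^2 = 145924 ≡ 311 (mod 487)
209^1024 ≡ 311^2 = 96721 ≡ 295 (mod 487)
209^1920 = 209^1024 * 209^512 * 209^256 * 209^128 ≡ 295 * 311 * 382 * 103 (mod 487).
Accumulate the product:
295 * 311 = 91745 ≡ 189
189 * 382 = 72198 ≡ 122
122 * 103 = 12566 ≡ 391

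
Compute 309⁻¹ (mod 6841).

6841 = 22·309 + 43
309 = 7·43 + 8
43 = 5·8 + 3
8 = 2·3 + 2
3 = 1·2 + 1
2 = 2·1 + 0
gcd(309, 6841) = 1, so the inverse exists.
Back-substitute for 1:
1 = 1·3 − 1·2
  = −1·8 + 3·3
  = 3·43 − 16·8
  = −16·309 + 115·43
  = 115·6841 − 2546·309
So 309⁻¹ ≡ −2546 ≡ 4295 (mod 6841).

4295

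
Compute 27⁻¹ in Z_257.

Apply the Euclidean algorithm and back-substitute:
257 = 9×27 + 14
27 = 1×14 + 13
14 = 1×13 + 1
13 = 13×1 + 0
gcd(27, 257) = 1, so the inverse exists.
Back-substitute for 1:
1 = 1×14 − 1×13
  = −1×27 + 2×14
  = 2×257 − 19×27
So 27⁻¹ ≡ −19 ≡ 238 (mod 257).

238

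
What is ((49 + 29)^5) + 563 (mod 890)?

49 + 29 = 78
(78)^5 ≡ 128 (mod 890)
128 + 563 = 691

691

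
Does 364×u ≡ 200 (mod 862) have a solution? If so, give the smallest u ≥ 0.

gcd(364, 862) = 2, and 2 | 200, so solutions exist.
Divide through by 2: 182×u mod 431 = 100.
182⁻¹ ≡ 45 (mod 431).
u ≡ 45×100 ≡ 190 (mod 431).
The smallest non-negative solution is u = 190.

190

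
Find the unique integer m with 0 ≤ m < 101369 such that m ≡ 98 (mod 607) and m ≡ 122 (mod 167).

607⁻¹ mod 167: 607·52 ≡ 1 (mod 167), so 607⁻¹ ≡ 52.
m = 98 + 607·((122 − 98)·52 mod 167) = 98 + 607·79 = 48051.
Check: 48051 mod 607 = 98, 48051 mod 167 = 122. ✓

48051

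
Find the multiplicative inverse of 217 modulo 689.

689 = 3×217 + 38
217 = 5×38 + 27
38 = 1×27 + 11
27 = 2×11 + 5
11 = 2×5 + 1
5 = 5×1 + 0
gcd(217, 689) = 1, so the inverse exists.
Back-substitute for 1:
1 = 1×11 − 2×5
  = −2×27 + 5×11
  = 5×38 − 7×27
  = −7×217 + 40×38
  = 40×689 − 127×217
So 217⁻¹ ≡ −127 ≡ 562 (mod 689).

562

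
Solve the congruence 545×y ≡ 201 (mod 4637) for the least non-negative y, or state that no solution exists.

1166

gcd(545, 4637) = 1, so a unique solution mod 4637 exists.
545⁻¹ ≡ 2059 (mod 4637).
y ≡ 2059×201 ≡ 1166 (mod 4637).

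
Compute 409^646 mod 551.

646 in binary is 1010000110, i.e. 646 = 512 + 128 + 4 + 2.
409^1 ≡ 409 (mod 551)
409^2 ≡ 409^2 = 167281 ≡ 328 (mod 551)
409^4 ≡ 328^2 = 107584 ≡ 139 (mod 551)
409^8 ≡ 139^2 = 19321 ≡ 36 (mod 551)
409^16 ≡ 36^2 = 1296 ≡ 194 (mod 551)
409^32 ≡ 194^2 = 37636 ≡ 168 (mod 551)
409^64 ≡ 168^2 = 28224 ≡ 123 (mod 551)
409^128 ≡ 123^2 = 15129 ≡ 252 (mod 551)
409^256 ≡ 252^2 = 63504 ≡ 139 (mod 551)
409^512 ≡ 139^2 = 19321 ≡ 36 (mod 551)
409^646 = 409^512 × 409^128 × 409^4 × 409^2 ≡ 36 × 252 × 139 × 328 (mod 551).
Accumulate the product:
36 × 252 = 9072 ≡ 256
256 × 139 = 35584 ≡ 320
320 × 328 = 104960 ≡ 270

270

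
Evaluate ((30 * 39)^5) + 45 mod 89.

30

30 * 39 = 1170 ≡ 13 (mod 89)
(13)^5 ≡ 74 (mod 89)
74 + 45 = 119 ≡ 30 (mod 89)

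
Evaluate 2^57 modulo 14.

8

Compute successive squares:
57 in binary is 111001, i.e. 57 = 32 + 16 + 8 + 1.
2^1 ≡ 2 (mod 14)
2^2 ≡ 2^2 = 4 (mod 14)
2^4 ≡ 4^2 = 16 ≡ 2 (mod 14)
2^8 ≡ 2^2 = 4 (mod 14)
2^16 ≡ 4^2 = 16 ≡ 2 (mod 14)
2^32 ≡ 2^2 = 4 (mod 14)
2^57 = 2^32 × 2^16 × 2^8 × 2^1 ≡ 4 × 2 × 4 × 2 (mod 14).
Accumulate the product:
4 × 2 = 8
8 × 4 = 32 ≡ 4
4 × 2 = 8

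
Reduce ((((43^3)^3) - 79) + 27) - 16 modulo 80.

55

(43)^3 ≡ 67 (mod 80)
(67)^3 ≡ 43 (mod 80)
43 - 79 = -36 ≡ 44 (mod 80)
44 + 27 = 71
71 - 16 = 55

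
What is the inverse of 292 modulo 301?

By the extended Euclidean algorithm:
301 = 1×292 + 9
292 = 32×9 + 4
9 = 2×4 + 1
4 = 4×1 + 0
gcd(292, 301) = 1, so the inverse exists.
Bézout: 1 = 65×301 − 67×292.
So 292⁻¹ ≡ −67 ≡ 234 (mod 301).

234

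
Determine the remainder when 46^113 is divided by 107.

Using repeated squaring:
113 in binary is 1110001, i.e. 113 = 64 + 32 + 16 + 1.
46^1 ≡ 46 (mod 107)
46^2 ≡ 46^2 = 2116 ≡ 83 (mod 107)
46^4 ≡ 83^2 = 6889 ≡ 41 (mod 107)
46^8 ≡ 41^2 = 1681 ≡ 76 (mod 107)
46^16 ≡ 76^2 = 5776 ≡ 105 (mod 107)
46^32 ≡ 105^2 = 11025 ≡ 4 (mod 107)
46^64 ≡ 4^2 = 16 (mod 107)
46^113 = 46^64 · 46^32 · 46^16 · 46^1 ≡ 16 · 4 · 105 · 46 (mod 107).
Accumulate the product:
16 · 4 = 64
64 · 105 = 6720 ≡ 86
86 · 46 = 3956 ≡ 104

104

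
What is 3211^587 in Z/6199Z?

3904

3211^1 ≡ 3211 (mod 6199)
3211^2 ≡ 3211^2 = 10310521 ≡ 1584 (mod 6199)
3211^4 ≡ 1584^2 = 2509056 ≡ 4660 (mod 6199)
3211^8 ≡ 4660^2 = 21715600 ≡ 503 (mod 6199)
3211^16 ≡ 503^2 = 253009 ≡ 5049 (mod 6199)
3211^32 ≡ 5049^2 = 25492401 ≡ 2113 (mod 6199)
3211^64 ≡ 2113^2 = 4464769 ≡ 1489 (mod 6199)
3211^128 ≡ 1489^2 = 2217121 ≡ 4078 (mod 6199)
3211^256 ≡ 4078^2 = 16630084 ≡ 4366 (mod 6199)
3211^512 ≡ 4366^2 = 19061956 ≡ 31 (mod 6199)
3211^587 = 3211^512 · 3211^64 · 3211^8 · 3211^2 · 3211^1 ≡ 31 · 1489 · 503 · 1584 · 3211 (mod 6199).
Accumulate the product:
31 · 1489 = 46159 ≡ 2766
2766 · 503 = 1391298 ≡ 2722
2722 · 1584 = 4311648 ≡ 3343
3343 · 3211 = 10734373 ≡ 3904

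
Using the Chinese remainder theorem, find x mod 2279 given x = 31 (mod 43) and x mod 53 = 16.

43⁻¹ mod 53: 43·37 ≡ 1 (mod 53), so 43⁻¹ ≡ 37.
x = 31 + 43·((16 − 31)·37 mod 53) = 31 + 43·28 = 1235.
Check: 1235 mod 43 = 31, 1235 mod 53 = 16. ✓

1235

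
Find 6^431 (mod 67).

36

431 in binary is 110101111, i.e. 431 = 256 + 128 + 32 + 8 + 4 + 2 + 1.
6^1 ≡ 6 (mod 67)
6^2 ≡ 6^2 = 36 (mod 67)
6^4 ≡ 36^2 = 1296 ≡ 23 (mod 67)
6^8 ≡ 23^2 = 529 ≡ 60 (mod 67)
6^16 ≡ 60^2 = 3600 ≡ 49 (mod 67)
6^32 ≡ 49^2 = 2401 ≡ 56 (mod 67)
6^64 ≡ 56^2 = 3136 ≡ 54 (mod 67)
6^128 ≡ 54^2 = 2916 ≡ 35 (mod 67)
6^256 ≡ 35^2 = 1225 ≡ 19 (mod 67)
6^431 = 6^256 · 6^128 · 6^32 · 6^8 · 6^4 · 6^2 · 6^1 ≡ 19 · 35 · 56 · 60 · 23 · 36 · 6 (mod 67).
Accumulate the product:
19 · 35 = 665 ≡ 62
62 · 56 = 3472 ≡ 55
55 · 60 = 3300 ≡ 17
17 · 23 = 391 ≡ 56
56 · 36 = 2016 ≡ 6
6 · 6 = 36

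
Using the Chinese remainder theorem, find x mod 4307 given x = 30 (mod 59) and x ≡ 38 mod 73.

59⁻¹ mod 73: 59×26 ≡ 1 (mod 73), so 59⁻¹ ≡ 26.
x = 30 + 59×((38 − 30)×26 mod 73) = 30 + 59×62 = 3688.

3688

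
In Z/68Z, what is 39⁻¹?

68 = 1·39 + 29
39 = 1·29 + 10
29 = 2·10 + 9
10 = 1·9 + 1
9 = 9·1 + 0
gcd(39, 68) = 1, so the inverse exists.
Bézout: 1 = −4·68 + 7·39.
So 39⁻¹ ≡ 7 (mod 68).

7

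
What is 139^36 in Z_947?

885

By square-and-multiply:
36 in binary is 100100, i.e. 36 = 32 + 4.
139^1 ≡ 139 (mod 947)
139^2 ≡ 139^2 = 19321 ≡ 381 (mod 947)
139^4 ≡ 381^2 = 145161 ≡ 270 (mod 947)
139^8 ≡ 270^2 = 72900 ≡ 928 (mod 947)
139^16 ≡ 928^2 = 861184 ≡ 361 (mod 947)
139^32 ≡ 361^2 = 130321 ≡ 582 (mod 947)
139^36 = 139^32 * 139^4 ≡ 582 * 270 (mod 947).
582 * 270 = 157140 ≡ 885 (mod 947).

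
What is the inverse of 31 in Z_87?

Run the extended Euclidean algorithm:
87 = 2·31 + 25
31 = 1·25 + 6
25 = 4·6 + 1
6 = 6·1 + 0
gcd(31, 87) = 1, so the inverse exists.
Back-substitute for 1:
1 = 1·25 − 4·6
  = −4·31 + 5·25
  = 5·87 − 14·31
So 31⁻¹ ≡ −14 ≡ 73 (mod 87).

73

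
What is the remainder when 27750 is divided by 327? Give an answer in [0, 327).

282

27750 = 84×327 + 282, so 27750 ≡ 282 (mod 327).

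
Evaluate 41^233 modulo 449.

56

Compute successive squares:
233 in binary is 11101001, i.e. 233 = 128 + 64 + 32 + 8 + 1.
41^1 ≡ 41 (mod 449)
41^2 ≡ 41^2 = 1681 ≡ 334 (mod 449)
41^4 ≡ 334^2 = 111556 ≡ 204 (mod 449)
41^8 ≡ 204^2 = 41616 ≡ 308 (mod 449)
41^16 ≡ 308^2 = 94864 ≡ 125 (mod 449)
41^32 ≡ 125^2 = 15625 ≡ 359 (mod 449)
41^64 ≡ 359^2 = 128881 ≡ 18 (mod 449)
41^128 ≡ 18^2 = 324 (mod 449)
41^233 = 41^128 * 41^64 * 41^32 * 41^8 * 41^1 ≡ 324 * 18 * 359 * 308 * 41 (mod 449).
Accumulate the product:
324 * 18 = 5832 ≡ 444
444 * 359 = 159396 ≡ 1
1 * 308 = 308
308 * 41 = 12628 ≡ 56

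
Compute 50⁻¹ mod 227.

168

227 = 4×50 + 27
50 = 1×27 + 23
27 = 1×23 + 4
23 = 5×4 + 3
4 = 1×3 + 1
3 = 3×1 + 0
gcd(50, 227) = 1, so the inverse exists.
Bézout: 1 = 13×227 − 59×50.
So 50⁻¹ ≡ −59 ≡ 168 (mod 227).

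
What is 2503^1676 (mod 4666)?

Using repeated squaring:
2503^1 ≡ 2503 (mod 4666)
2503^2 ≡ 2503^2 = 6265009 ≡ 3237 (mod 4666)
2503^4 ≡ 3237^2 = 10478169 ≡ 2999 (mod 4666)
2503^8 ≡ 2999^2 = 8994001 ≡ 2619 (mod 4666)
2503^16 ≡ 2619^2 = 6859161 ≡ 141 (mod 4666)
2503^32 ≡ 141^2 = 19881 ≡ 1217 (mod 4666)
2503^64 ≡ 1217^2 = 1481089 ≡ 1967 (mod 4666)
2503^128 ≡ 1967^2 = 3869089 ≡ 975 (mod 4666)
2503^256 ≡ 975^2 = 950625 ≡ 3427 (mod 4666)
2503^512 ≡ 3427^2 = 11744329 ≡ 7 (mod 4666)
2503^1024 ≡ 7^2 = 49 (mod 4666)
2503^1676 = 2503^1024 · 2503^512 · 2503^128 · 2503^8 · 2503^4 ≡ 49 · 7 · 975 · 2619 · 2999 (mod 4666).
Accumulate the product:
49 · 7 = 343
343 · 975 = 334425 ≡ 3139
3139 · 2619 = 8221041 ≡ 4215
4215 · 2999 = 12640785 ≡ 591

591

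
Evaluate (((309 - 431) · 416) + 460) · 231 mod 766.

309 - 431 = -122 ≡ 644 (mod 766)
644 · 416 = 267904 ≡ 570 (mod 766)
570 + 460 = 1030 ≡ 264 (mod 766)
264 · 231 = 60984 ≡ 470 (mod 766)

470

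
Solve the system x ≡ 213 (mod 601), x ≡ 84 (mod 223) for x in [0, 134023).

601⁻¹ mod 223: 601·141 ≡ 1 (mod 223), so 601⁻¹ ≡ 141.
x = 213 + 601·((84 − 213)·141 mod 223) = 213 + 601·97 = 58510.

58510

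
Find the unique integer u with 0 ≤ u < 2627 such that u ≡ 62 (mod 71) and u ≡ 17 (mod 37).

1127

71⁻¹ mod 37: 71*12 ≡ 1 (mod 37), so 71⁻¹ ≡ 12.
u = 62 + 71*((17 − 62)*12 mod 37) = 62 + 71*15 = 1127.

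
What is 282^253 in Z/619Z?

By square-and-multiply:
253 in binary is 11111101, i.e. 253 = 128 + 64 + 32 + 16 + 8 + 4 + 1.
282^1 ≡ 282 (mod 619)
282^2 ≡ 282^2 = 79524 ≡ 292 (mod 619)
282^4 ≡ 292^2 = 85264 ≡ 461 (mod 619)
282^8 ≡ 461^2 = 212521 ≡ 204 (mod 619)
282^16 ≡ 204^2 = 41616 ≡ 143 (mod 619)
282^32 ≡ 143^2 = 20449 ≡ 22 (mod 619)
282^64 ≡ 22^2 = 484 (mod 619)
282^128 ≡ 484^2 = 234256 ≡ 274 (mod 619)
282^253 = 282^128 × 282^64 × 282^32 × 282^16 × 282^8 × 282^4 × 282^1 ≡ 274 × 484 × 22 × 143 × 204 × 461 × 282 (mod 619).
Accumulate the product:
274 × 484 = 132616 ≡ 150
150 × 22 = 3300 ≡ 205
205 × 143 = 29315 ≡ 222
222 × 204 = 45288 ≡ 101
101 × 461 = 46561 ≡ 136
136 × 282 = 38352 ≡ 593

593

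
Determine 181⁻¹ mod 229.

229 = 1*181 + 48
181 = 3*48 + 37
48 = 1*37 + 11
37 = 3*11 + 4
11 = 2*4 + 3
4 = 1*3 + 1
3 = 3*1 + 0
gcd(181, 229) = 1, so the inverse exists.
Bézout: 1 = −49*229 + 62*181.
So 181⁻¹ ≡ 62 (mod 229).

62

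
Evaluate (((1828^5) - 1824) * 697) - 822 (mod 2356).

(1828)^5 ≡ 340 (mod 2356)
340 - 1824 = -1484 ≡ 872 (mod 2356)
872 * 697 = 607784 ≡ 2292 (mod 2356)
2292 - 822 = 1470

1470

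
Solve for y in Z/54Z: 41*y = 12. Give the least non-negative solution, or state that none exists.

gcd(41, 54) = 1, so a unique solution mod 54 exists.
41⁻¹ ≡ 29 (mod 54).
y ≡ 29*12 ≡ 24 (mod 54).

24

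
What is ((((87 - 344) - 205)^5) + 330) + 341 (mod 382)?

87 - 344 = -257 ≡ 125 (mod 382)
125 - 205 = -80 ≡ 302 (mod 382)
(302)^5 ≡ 202 (mod 382)
202 + 330 = 532 ≡ 150 (mod 382)
150 + 341 = 491 ≡ 109 (mod 382)

109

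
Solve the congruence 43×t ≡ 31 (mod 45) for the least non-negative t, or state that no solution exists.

gcd(43, 45) = 1, so a unique solution mod 45 exists.
43⁻¹ ≡ 22 (mod 45).
t ≡ 22×31 ≡ 7 (mod 45).

7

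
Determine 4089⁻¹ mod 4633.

3347

Apply the Euclidean algorithm and back-substitute:
4633 = 1*4089 + 544
4089 = 7*544 + 281
544 = 1*281 + 263
281 = 1*263 + 18
263 = 14*18 + 11
18 = 1*11 + 7
11 = 1*7 + 4
7 = 1*4 + 3
4 = 1*3 + 1
3 = 3*1 + 0
gcd(4089, 4633) = 1, so the inverse exists.
Bézout: 1 = 1135*4633 − 1286*4089.
So 4089⁻¹ ≡ −1286 ≡ 3347 (mod 4633).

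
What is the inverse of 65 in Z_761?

By the extended Euclidean algorithm:
761 = 11·65 + 46
65 = 1·46 + 19
46 = 2·19 + 8
19 = 2·8 + 3
8 = 2·3 + 2
3 = 1·2 + 1
2 = 2·1 + 0
gcd(65, 761) = 1, so the inverse exists.
Bézout: 1 = −24·761 + 281·65.
So 65⁻¹ ≡ 281 (mod 761).

281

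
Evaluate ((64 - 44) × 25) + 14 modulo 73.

3

64 - 44 = 20
20 × 25 = 500 ≡ 62 (mod 73)
62 + 14 = 76 ≡ 3 (mod 73)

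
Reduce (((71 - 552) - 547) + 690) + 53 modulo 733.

448

71 - 552 = -481 ≡ 252 (mod 733)
252 - 547 = -295 ≡ 438 (mod 733)
438 + 690 = 1128 ≡ 395 (mod 733)
395 + 53 = 448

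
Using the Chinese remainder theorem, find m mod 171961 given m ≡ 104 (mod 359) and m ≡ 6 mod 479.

140832

359⁻¹ mod 479: 359·475 ≡ 1 (mod 479), so 359⁻¹ ≡ 475.
m = 104 + 359·((6 − 104)·475 mod 479) = 104 + 359·392 = 140832.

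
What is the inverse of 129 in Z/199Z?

54

199 = 1*129 + 70
129 = 1*70 + 59
70 = 1*59 + 11
59 = 5*11 + 4
11 = 2*4 + 3
4 = 1*3 + 1
3 = 3*1 + 0
gcd(129, 199) = 1, so the inverse exists.
Back-substitute for 1:
1 = 1*4 − 1*3
  = −1*11 + 3*4
  = 3*59 − 16*11
  = −16*70 + 19*59
  = 19*129 − 35*70
  = −35*199 + 54*129
So 129⁻¹ ≡ 54 (mod 199).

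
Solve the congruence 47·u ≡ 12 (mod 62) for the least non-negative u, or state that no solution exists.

gcd(47, 62) = 1, so a unique solution mod 62 exists.
47⁻¹ ≡ 33 (mod 62).
u ≡ 33·12 ≡ 24 (mod 62).

24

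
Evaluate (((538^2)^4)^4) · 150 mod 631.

(538)^2 ≡ 446 (mod 631)
(446)^4 ≡ 85 (mod 631)
(85)^4 ≡ 519 (mod 631)
519 · 150 = 77850 ≡ 237 (mod 631)

237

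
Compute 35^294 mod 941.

793

By square-and-multiply:
35^1 ≡ 35 (mod 941)
35^2 ≡ 35^2 = 1225 ≡ 284 (mod 941)
35^4 ≡ 284^2 = 80656 ≡ 671 (mod 941)
35^8 ≡ 671^2 = 450241 ≡ 443 (mod 941)
35^16 ≡ 443^2 = 196249 ≡ 521 (mod 941)
35^32 ≡ 521^2 = 271441 ≡ 433 (mod 941)
35^64 ≡ 433^2 = 187489 ≡ 230 (mod 941)
35^128 ≡ 230^2 = 52900 ≡ 204 (mod 941)
35^256 ≡ 204^2 = 41616 ≡ 212 (mod 941)
35^294 = 35^256 * 35^32 * 35^4 * 35^2 ≡ 212 * 433 * 671 * 284 (mod 941).
Accumulate the product:
212 * 433 = 91796 ≡ 519
519 * 671 = 348249 ≡ 79
79 * 284 = 22436 ≡ 793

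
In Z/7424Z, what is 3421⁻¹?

7424 = 2·3421 + 582
3421 = 5·582 + 511
582 = 1·511 + 71
511 = 7·71 + 14
71 = 5·14 + 1
14 = 14·1 + 0
gcd(3421, 7424) = 1, so the inverse exists.
Back-substitute for 1:
1 = 1·71 − 5·14
  = −5·511 + 36·71
  = 36·582 − 41·511
  = −41·3421 + 241·582
  = 241·7424 − 523·3421
So 3421⁻¹ ≡ −523 ≡ 6901 (mod 7424).

6901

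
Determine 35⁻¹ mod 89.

89 = 2*35 + 19
35 = 1*19 + 16
19 = 1*16 + 3
16 = 5*3 + 1
3 = 3*1 + 0
gcd(35, 89) = 1, so the inverse exists.
Bézout: 1 = −11*89 + 28*35.
So 35⁻¹ ≡ 28 (mod 89).

28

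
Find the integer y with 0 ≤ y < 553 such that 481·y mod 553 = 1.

192

By the extended Euclidean algorithm:
553 = 1×481 + 72
481 = 6×72 + 49
72 = 1×49 + 23
49 = 2×23 + 3
23 = 7×3 + 2
3 = 1×2 + 1
2 = 2×1 + 0
gcd(481, 553) = 1, so the inverse exists.
Bézout: 1 = −167×553 + 192×481.
So 481⁻¹ ≡ 192 (mod 553).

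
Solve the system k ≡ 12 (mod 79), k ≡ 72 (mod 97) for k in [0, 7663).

79⁻¹ mod 97: 79*70 ≡ 1 (mod 97), so 79⁻¹ ≡ 70.
k = 12 + 79*((72 − 12)*70 mod 97) = 12 + 79*29 = 2303.

2303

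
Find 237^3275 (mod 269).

91

By square-and-multiply:
3275 in binary is 110011001011, i.e. 3275 = 2048 + 1024 + 128 + 64 + 8 + 2 + 1.
237^1 ≡ 237 (mod 269)
237^2 ≡ 237^2 = 56169 ≡ 217 (mod 269)
237^4 ≡ 217^2 = 47089 ≡ 14 (mod 269)
237^8 ≡ 14^2 = 196 (mod 269)
237^16 ≡ 196^2 = 38416 ≡ 218 (mod 269)
237^32 ≡ 218^2 = 47524 ≡ 180 (mod 269)
237^64 ≡ 180^2 = 32400 ≡ 120 (mod 269)
237^128 ≡ 120^2 = 14400 ≡ 143 (mod 269)
237^256 ≡ 143^2 = 20449 ≡ 5 (mod 269)
237^512 ≡ 5^2 = 25 (mod 269)
237^1024 ≡ 25^2 = 625 ≡ 87 (mod 269)
237^2048 ≡ 87^2 = 7569 ≡ 37 (mod 269)
237^3275 = 237^2048 × 237^1024 × 237^128 × 237^64 × 237^8 × 237^2 × 237^1 ≡ 37 × 87 × 143 × 120 × 196 × 217 × 237 (mod 269).
Accumulate the product:
37 × 87 = 3219 ≡ 260
260 × 143 = 37180 ≡ 58
58 × 120 = 6960 ≡ 235
235 × 196 = 46060 ≡ 61
61 × 217 = 13237 ≡ 56
56 × 237 = 13272 ≡ 91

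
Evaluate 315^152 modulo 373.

152 in binary is 10011000, i.e. 152 = 128 + 16 + 8.
315^1 ≡ 315 (mod 373)
315^2 ≡ 315^2 = 99225 ≡ 7 (mod 373)
315^4 ≡ 7^2 = 49 (mod 373)
315^8 ≡ 49^2 = 2401 ≡ 163 (mod 373)
315^16 ≡ 163^2 = 26569 ≡ 86 (mod 373)
315^32 ≡ 86^2 = 7396 ≡ 309 (mod 373)
315^64 ≡ 309^2 = 95481 ≡ 366 (mod 373)
315^128 ≡ 366^2 = 133956 ≡ 49 (mod 373)
315^152 = 315^128 · 315^16 · 315^8 ≡ 49 · 86 · 163 (mod 373).
Accumulate the product:
49 · 86 = 4214 ≡ 111
111 · 163 = 18093 ≡ 189

189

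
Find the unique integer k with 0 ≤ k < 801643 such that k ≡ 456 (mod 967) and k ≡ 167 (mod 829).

73948

967⁻¹ mod 829: 967·823 ≡ 1 (mod 829), so 967⁻¹ ≡ 823.
k = 456 + 967·((167 − 456)·823 mod 829) = 456 + 967·76 = 73948.
Check: 73948 mod 967 = 456, 73948 mod 829 = 167. ✓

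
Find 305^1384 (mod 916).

477

By square-and-multiply:
305^1 ≡ 305 (mod 916)
305^2 ≡ 305^2 = 93025 ≡ 509 (mod 916)
305^4 ≡ 509^2 = 259081 ≡ 769 (mod 916)
305^8 ≡ 769^2 = 591361 ≡ 541 (mod 916)
305^16 ≡ 541^2 = 292681 ≡ 477 (mod 916)
305^32 ≡ 477^2 = 227529 ≡ 361 (mod 916)
305^64 ≡ 361^2 = 130321 ≡ 249 (mod 916)
305^128 ≡ 249^2 = 62001 ≡ 629 (mod 916)
305^256 ≡ 629^2 = 395641 ≡ 845 (mod 916)
305^512 ≡ 845^2 = 714025 ≡ 461 (mod 916)
305^1024 ≡ 461^2 = 212521 ≡ 9 (mod 916)
305^1384 = 305^1024 · 305^256 · 305^64 · 305^32 · 305^8 ≡ 9 · 845 · 249 · 361 · 541 (mod 916).
Accumulate the product:
9 · 845 = 7605 ≡ 277
277 · 249 = 68973 ≡ 273
273 · 361 = 98553 ≡ 541
541 · 541 = 292681 ≡ 477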